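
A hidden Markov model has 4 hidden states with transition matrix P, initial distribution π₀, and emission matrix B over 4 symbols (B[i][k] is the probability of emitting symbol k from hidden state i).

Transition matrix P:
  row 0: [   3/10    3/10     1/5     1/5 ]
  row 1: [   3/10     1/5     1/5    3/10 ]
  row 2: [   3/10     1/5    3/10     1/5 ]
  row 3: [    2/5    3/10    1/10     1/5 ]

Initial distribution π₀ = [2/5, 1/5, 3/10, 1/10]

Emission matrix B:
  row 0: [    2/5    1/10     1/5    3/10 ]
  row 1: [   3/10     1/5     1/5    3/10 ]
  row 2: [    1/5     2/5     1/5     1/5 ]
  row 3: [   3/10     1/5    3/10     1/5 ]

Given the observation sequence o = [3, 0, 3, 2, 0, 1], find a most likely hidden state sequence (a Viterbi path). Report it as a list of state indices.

t=0: δ = [1.200e-01, 6.000e-02, 6.000e-02, 2.000e-02]  (obs o_0=3)
t=1: δ = [1.440e-02, 1.080e-02, 4.800e-03, 7.200e-03]  ψ = [0, 0, 0, 0]  (obs o_1=0)
t=2: δ = [1.296e-03, 1.296e-03, 5.760e-04, 6.480e-04]  ψ = [0, 0, 0, 1]  (obs o_2=3)
t=3: δ = [7.776e-05, 7.776e-05, 5.184e-05, 1.166e-04]  ψ = [0, 0, 0, 1]  (obs o_3=2)
t=4: δ = [1.866e-05, 1.050e-05, 3.110e-06, 6.998e-06]  ψ = [3, 3, 0, 1]  (obs o_4=0)
t=5: δ = [5.599e-07, 1.120e-06, 1.493e-06, 7.465e-07]  ψ = [0, 0, 0, 0]  (obs o_5=1)
backtrack: best end state = 2; path = [0, 0, 1, 3, 0, 2]

path = [0, 0, 1, 3, 0, 2]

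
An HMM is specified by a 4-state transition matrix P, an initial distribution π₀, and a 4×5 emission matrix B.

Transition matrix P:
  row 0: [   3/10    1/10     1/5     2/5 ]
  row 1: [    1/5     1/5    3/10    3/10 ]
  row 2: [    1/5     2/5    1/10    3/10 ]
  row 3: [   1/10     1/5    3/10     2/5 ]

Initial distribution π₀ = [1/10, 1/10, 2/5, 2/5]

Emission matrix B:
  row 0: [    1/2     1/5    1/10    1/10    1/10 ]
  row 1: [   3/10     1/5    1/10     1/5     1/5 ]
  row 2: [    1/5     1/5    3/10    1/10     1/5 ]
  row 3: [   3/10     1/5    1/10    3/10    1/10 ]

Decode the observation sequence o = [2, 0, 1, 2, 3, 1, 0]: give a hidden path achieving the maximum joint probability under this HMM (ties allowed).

path = [2, 0, 3, 2, 3, 3, 3]

t=0: δ = [1.000e-02, 1.000e-02, 1.200e-01, 4.000e-02]  (obs o_0=2)
t=1: δ = [1.200e-02, 1.440e-02, 2.400e-03, 1.080e-02]  ψ = [2, 2, 2, 2]  (obs o_1=0)
t=2: δ = [7.200e-04, 5.760e-04, 8.640e-04, 9.600e-04]  ψ = [0, 1, 1, 0]  (obs o_2=1)
t=3: δ = [2.160e-05, 3.456e-05, 8.640e-05, 3.840e-05]  ψ = [0, 2, 3, 3]  (obs o_3=2)
t=4: δ = [1.728e-06, 6.912e-06, 1.152e-06, 7.776e-06]  ψ = [2, 2, 3, 2]  (obs o_4=3)
t=5: δ = [2.765e-07, 3.110e-07, 4.666e-07, 6.221e-07]  ψ = [1, 3, 3, 3]  (obs o_5=1)
t=6: δ = [4.666e-08, 5.599e-08, 3.732e-08, 7.465e-08]  ψ = [2, 2, 3, 3]  (obs o_6=0)
backtrack: best end state = 3; path = [2, 0, 3, 2, 3, 3, 3]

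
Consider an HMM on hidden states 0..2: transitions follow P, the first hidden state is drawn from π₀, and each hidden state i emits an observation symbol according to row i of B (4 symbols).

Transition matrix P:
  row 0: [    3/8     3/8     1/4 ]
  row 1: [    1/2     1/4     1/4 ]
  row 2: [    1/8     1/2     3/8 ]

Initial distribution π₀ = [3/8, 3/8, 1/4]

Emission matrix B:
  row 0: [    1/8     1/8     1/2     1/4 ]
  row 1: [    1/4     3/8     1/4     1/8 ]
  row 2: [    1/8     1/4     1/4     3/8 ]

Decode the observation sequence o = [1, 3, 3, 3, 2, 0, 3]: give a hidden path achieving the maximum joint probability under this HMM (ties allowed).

path = [1, 2, 2, 2, 2, 1, 0]

t=0: δ = [4.688e-02, 1.406e-01, 6.250e-02]  (obs o_0=1)
t=1: δ = [1.758e-02, 4.395e-03, 1.318e-02]  ψ = [1, 1, 1]  (obs o_1=3)
t=2: δ = [1.648e-03, 8.240e-04, 1.854e-03]  ψ = [0, 0, 2]  (obs o_2=3)
t=3: δ = [1.545e-04, 1.159e-04, 2.607e-04]  ψ = [0, 2, 2]  (obs o_3=3)
t=4: δ = [2.897e-05, 3.259e-05, 2.444e-05]  ψ = [0, 2, 2]  (obs o_4=2)
t=5: δ = [2.037e-06, 3.055e-06, 1.146e-06]  ψ = [1, 2, 2]  (obs o_5=0)
t=6: δ = [3.819e-07, 9.548e-08, 2.864e-07]  ψ = [1, 0, 1]  (obs o_6=3)
backtrack: best end state = 0; path = [1, 2, 2, 2, 2, 1, 0]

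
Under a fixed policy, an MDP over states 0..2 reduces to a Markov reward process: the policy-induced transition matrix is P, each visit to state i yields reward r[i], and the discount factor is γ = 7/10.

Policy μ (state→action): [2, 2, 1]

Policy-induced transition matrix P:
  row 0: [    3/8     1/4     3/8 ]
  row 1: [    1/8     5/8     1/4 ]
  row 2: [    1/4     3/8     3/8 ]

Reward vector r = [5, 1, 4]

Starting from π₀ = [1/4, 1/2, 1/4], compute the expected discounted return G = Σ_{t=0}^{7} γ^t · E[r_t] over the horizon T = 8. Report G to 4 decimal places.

G = 8.7930

t=0: π = [0.2500, 0.5000, 0.2500], E[r] = 2.7500, γ^t·E[r] = 2.750000, running G = 2.750000
t=1: π = [0.2188, 0.4688, 0.3125], E[r] = 2.8125, γ^t·E[r] = 1.968750, running G = 4.718750
t=2: π = [0.2188, 0.4648, 0.3164], E[r] = 2.8242, γ^t·E[r] = 1.383867, running G = 6.102617
t=3: π = [0.2192, 0.4639, 0.3169], E[r] = 2.8276, γ^t·E[r] = 0.969879, running G = 7.072497
t=4: π = [0.2194, 0.4636, 0.3170], E[r] = 2.8287, γ^t·E[r] = 0.679179, running G = 7.751676
t=5: π = [0.2195, 0.4635, 0.3171], E[r] = 2.8291, γ^t·E[r] = 0.475486, running G = 8.227162
t=6: π = [0.2195, 0.4634, 0.3171], E[r] = 2.8292, γ^t·E[r] = 0.332854, running G = 8.560016
t=7: π = [0.2195, 0.4634, 0.3171], E[r] = 2.8292, γ^t·E[r] = 0.233001, running G = 8.793017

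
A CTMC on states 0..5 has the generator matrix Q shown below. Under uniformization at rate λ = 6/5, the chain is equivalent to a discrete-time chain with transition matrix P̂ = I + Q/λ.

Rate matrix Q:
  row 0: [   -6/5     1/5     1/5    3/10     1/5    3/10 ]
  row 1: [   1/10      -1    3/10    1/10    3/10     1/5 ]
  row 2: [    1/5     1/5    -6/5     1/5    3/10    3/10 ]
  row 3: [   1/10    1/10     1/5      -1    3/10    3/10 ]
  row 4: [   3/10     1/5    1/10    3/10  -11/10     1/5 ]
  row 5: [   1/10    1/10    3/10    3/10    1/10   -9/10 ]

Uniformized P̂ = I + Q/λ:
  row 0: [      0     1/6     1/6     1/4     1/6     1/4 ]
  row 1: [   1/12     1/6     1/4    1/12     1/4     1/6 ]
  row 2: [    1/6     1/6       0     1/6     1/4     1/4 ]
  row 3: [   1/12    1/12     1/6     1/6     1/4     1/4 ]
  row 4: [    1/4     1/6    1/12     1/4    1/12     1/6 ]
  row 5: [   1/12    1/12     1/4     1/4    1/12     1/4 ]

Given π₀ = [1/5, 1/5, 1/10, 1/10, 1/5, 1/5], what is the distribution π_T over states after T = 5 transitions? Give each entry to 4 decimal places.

π = [0.1157, 0.1314, 0.1558, 0.1986, 0.1739, 0.2245]

t=0: π = [0.2000, 0.2000, 0.1000, 0.1000, 0.2000, 0.2000]
t=1: π = [0.1083, 0.1417, 0.1667, 0.2000, 0.1667, 0.2167]
t=2: π = [0.1160, 0.1319, 0.1549, 0.1958, 0.1771, 0.2243]
t=3: π = [0.1161, 0.1317, 0.1558, 0.1988, 0.1734, 0.2242]
t=4: π = [0.1155, 0.1314, 0.1559, 0.1985, 0.1740, 0.2246]
t=5: π = [0.1157, 0.1314, 0.1558, 0.1986, 0.1739, 0.2245]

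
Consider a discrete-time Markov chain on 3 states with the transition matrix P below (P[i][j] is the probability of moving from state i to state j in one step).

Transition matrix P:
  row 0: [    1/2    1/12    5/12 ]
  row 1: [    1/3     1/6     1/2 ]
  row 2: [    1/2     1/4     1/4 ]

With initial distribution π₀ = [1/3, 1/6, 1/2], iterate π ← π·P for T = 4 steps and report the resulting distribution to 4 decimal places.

π = [0.4736, 0.1578, 0.3687]

t=0: π = [0.3333, 0.1667, 0.5000]
t=1: π = [0.4722, 0.1806, 0.3472]
t=2: π = [0.4699, 0.1563, 0.3738]
t=3: π = [0.4740, 0.1587, 0.3674]
t=4: π = [0.4736, 0.1578, 0.3687]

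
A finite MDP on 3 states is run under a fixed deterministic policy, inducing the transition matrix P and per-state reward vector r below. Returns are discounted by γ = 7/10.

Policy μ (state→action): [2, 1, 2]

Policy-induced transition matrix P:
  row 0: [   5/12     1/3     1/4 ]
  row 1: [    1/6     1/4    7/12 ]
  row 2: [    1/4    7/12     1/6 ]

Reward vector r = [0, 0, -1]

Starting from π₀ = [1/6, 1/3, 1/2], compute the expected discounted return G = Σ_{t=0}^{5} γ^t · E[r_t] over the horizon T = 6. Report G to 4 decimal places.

G = -1.1652

t=0: π = [0.1667, 0.3333, 0.5000], E[r] = -0.5000, γ^t·E[r] = -0.500000, running G = -0.500000
t=1: π = [0.2500, 0.4306, 0.3194], E[r] = -0.3194, γ^t·E[r] = -0.223611, running G = -0.723611
t=2: π = [0.2558, 0.3773, 0.3669], E[r] = -0.3669, γ^t·E[r] = -0.179780, running G = -0.903391
t=3: π = [0.2612, 0.3936, 0.3452], E[r] = -0.3452, γ^t·E[r] = -0.118402, running G = -1.021794
t=4: π = [0.2607, 0.3868, 0.3524], E[r] = -0.3524, γ^t·E[r] = -0.084621, running G = -1.106414
t=5: π = [0.2612, 0.3892, 0.3496], E[r] = -0.3496, γ^t·E[r] = -0.058753, running G = -1.165167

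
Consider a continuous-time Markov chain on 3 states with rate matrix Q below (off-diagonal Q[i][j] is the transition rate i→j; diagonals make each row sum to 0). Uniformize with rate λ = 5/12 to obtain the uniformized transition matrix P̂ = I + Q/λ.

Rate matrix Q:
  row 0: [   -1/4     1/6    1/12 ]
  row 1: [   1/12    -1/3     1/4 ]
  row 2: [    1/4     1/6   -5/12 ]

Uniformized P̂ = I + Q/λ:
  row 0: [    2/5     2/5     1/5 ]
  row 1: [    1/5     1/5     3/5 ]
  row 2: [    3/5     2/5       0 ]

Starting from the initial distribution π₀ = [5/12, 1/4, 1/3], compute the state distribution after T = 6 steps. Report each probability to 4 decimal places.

π = [0.3888, 0.3333, 0.2778]

t=0: π = [0.4167, 0.2500, 0.3333]
t=1: π = [0.4167, 0.3500, 0.2333]
t=2: π = [0.3767, 0.3300, 0.2933]
t=3: π = [0.3927, 0.3340, 0.2733]
t=4: π = [0.3879, 0.3332, 0.2789]
t=5: π = [0.3891, 0.3334, 0.2775]
t=6: π = [0.3888, 0.3333, 0.2778]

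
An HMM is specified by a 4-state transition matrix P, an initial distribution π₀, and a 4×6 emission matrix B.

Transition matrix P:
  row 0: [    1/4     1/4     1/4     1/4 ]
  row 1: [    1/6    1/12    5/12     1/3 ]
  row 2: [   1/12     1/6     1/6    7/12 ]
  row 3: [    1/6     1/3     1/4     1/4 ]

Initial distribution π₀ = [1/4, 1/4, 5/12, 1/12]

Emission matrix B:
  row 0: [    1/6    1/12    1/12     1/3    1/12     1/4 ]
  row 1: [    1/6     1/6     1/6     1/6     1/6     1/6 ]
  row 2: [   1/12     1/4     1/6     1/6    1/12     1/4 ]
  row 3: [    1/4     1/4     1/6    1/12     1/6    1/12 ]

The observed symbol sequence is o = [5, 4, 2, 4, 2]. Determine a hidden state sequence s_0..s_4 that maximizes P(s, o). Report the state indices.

t=0: δ = [6.250e-02, 4.167e-02, 1.042e-01, 6.944e-03]  (obs o_0=5)
t=1: δ = [1.302e-03, 2.894e-03, 1.447e-03, 1.013e-02]  ψ = [0, 2, 1, 2]  (obs o_1=4)
t=2: δ = [1.407e-04, 5.626e-04, 4.220e-04, 4.220e-04]  ψ = [3, 3, 3, 3]  (obs o_2=2)
t=3: δ = [7.814e-06, 2.344e-05, 1.954e-05, 4.103e-05]  ψ = [1, 3, 1, 2]  (obs o_3=4)
t=4: δ = [5.698e-07, 2.279e-06, 1.709e-06, 1.899e-06]  ψ = [3, 3, 3, 2]  (obs o_4=2)
backtrack: best end state = 1; path = [2, 3, 2, 3, 1]

path = [2, 3, 2, 3, 1]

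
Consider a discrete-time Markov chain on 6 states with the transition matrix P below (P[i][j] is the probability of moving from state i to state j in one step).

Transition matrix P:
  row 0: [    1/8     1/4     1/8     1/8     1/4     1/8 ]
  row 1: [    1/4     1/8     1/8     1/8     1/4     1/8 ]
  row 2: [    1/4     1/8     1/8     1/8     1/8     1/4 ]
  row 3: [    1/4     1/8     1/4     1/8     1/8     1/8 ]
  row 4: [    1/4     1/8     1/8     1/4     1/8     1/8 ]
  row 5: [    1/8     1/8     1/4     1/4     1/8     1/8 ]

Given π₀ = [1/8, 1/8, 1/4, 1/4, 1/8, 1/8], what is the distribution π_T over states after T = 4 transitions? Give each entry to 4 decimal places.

π = [0.2060, 0.1508, 0.1638, 0.1644, 0.1696, 0.1455]

t=0: π = [0.1250, 0.1250, 0.2500, 0.2500, 0.1250, 0.1250]
t=1: π = [0.2188, 0.1406, 0.1719, 0.1563, 0.1563, 0.1563]
t=2: π = [0.2031, 0.1523, 0.1641, 0.1641, 0.1699, 0.1465]
t=3: π = [0.2063, 0.1504, 0.1638, 0.1646, 0.1694, 0.1455]
t=4: π = [0.2060, 0.1508, 0.1638, 0.1644, 0.1696, 0.1455]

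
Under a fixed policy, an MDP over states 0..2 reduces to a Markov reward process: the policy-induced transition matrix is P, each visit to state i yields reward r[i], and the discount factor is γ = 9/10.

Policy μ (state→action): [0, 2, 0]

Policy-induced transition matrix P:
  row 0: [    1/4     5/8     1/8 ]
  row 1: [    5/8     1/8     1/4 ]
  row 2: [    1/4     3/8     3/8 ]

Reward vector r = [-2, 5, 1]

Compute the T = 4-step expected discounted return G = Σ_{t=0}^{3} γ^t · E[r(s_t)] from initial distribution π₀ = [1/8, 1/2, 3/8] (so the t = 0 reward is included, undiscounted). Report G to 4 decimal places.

t=0: π = [0.1250, 0.5000, 0.3750], E[r] = 2.6250, γ^t·E[r] = 2.625000, running G = 2.625000
t=1: π = [0.4375, 0.2813, 0.2813], E[r] = 0.8125, γ^t·E[r] = 0.731250, running G = 3.356250
t=2: π = [0.3555, 0.4141, 0.2305], E[r] = 1.5898, γ^t·E[r] = 1.287773, running G = 4.644023
t=3: π = [0.4053, 0.3604, 0.2344], E[r] = 1.2256, γ^t·E[r] = 0.893452, running G = 5.537476

G = 5.5375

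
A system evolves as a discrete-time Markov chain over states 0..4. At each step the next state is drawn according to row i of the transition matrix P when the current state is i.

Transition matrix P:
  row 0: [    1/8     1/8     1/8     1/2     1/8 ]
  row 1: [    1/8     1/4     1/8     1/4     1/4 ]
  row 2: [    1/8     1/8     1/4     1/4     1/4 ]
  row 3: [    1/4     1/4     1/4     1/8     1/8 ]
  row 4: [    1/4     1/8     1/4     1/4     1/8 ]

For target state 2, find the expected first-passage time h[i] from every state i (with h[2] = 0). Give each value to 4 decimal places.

h = [5.5130, 5.5739, 0.0000, 5.0174, 4.9478]

First-step conditioning: h[2] = 0; for i ≠ 2, h[i] = 1 + Σ_k P[i][k]·h[k].
  h[0] = 1 + 1/8·h[0] + 1/8·h[1] + 1/2·h[3] + 1/8·h[4]
  h[1] = 1 + 1/8·h[0] + 1/4·h[1] + 1/4·h[3] + 1/4·h[4]
  h[3] = 1 + 1/4·h[0] + 1/4·h[1] + 1/8·h[3] + 1/8·h[4]
  h[4] = 1 + 1/4·h[0] + 1/8·h[1] + 1/4·h[3] + 1/8·h[4]
Solving the 4×4 linear system over states ≠ 2 gives exactly h = [634/115, 641/115, 0, 577/115, 569/115] (h[2] = 0 is the target).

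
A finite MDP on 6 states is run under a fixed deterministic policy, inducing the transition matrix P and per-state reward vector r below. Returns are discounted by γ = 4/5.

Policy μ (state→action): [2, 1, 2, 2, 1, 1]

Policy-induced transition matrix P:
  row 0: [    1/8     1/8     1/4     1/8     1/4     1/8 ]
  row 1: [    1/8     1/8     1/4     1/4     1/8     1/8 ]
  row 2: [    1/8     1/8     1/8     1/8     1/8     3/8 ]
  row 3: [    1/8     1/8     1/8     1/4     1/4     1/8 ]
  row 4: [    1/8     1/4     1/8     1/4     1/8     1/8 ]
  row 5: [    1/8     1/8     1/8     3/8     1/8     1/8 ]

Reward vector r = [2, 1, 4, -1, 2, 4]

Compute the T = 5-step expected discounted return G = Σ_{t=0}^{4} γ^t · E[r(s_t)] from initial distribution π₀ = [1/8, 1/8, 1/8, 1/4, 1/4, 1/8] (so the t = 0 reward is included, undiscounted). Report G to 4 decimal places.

G = 5.8444

t=0: π = [0.1250, 0.1250, 0.1250, 0.2500, 0.2500, 0.1250], E[r] = 1.6250, γ^t·E[r] = 1.625000, running G = 1.625000
t=1: π = [0.1250, 0.1563, 0.1563, 0.2344, 0.1719, 0.1563], E[r] = 1.7656, γ^t·E[r] = 1.412500, running G = 3.037500
t=2: π = [0.1250, 0.1465, 0.1602, 0.2344, 0.1699, 0.1641], E[r] = 1.7988, γ^t·E[r] = 1.151250, running G = 4.188750
t=3: π = [0.1250, 0.1462, 0.1589, 0.2349, 0.1699, 0.1650], E[r] = 1.7971, γ^t·E[r] = 0.920125, running G = 5.108875
t=4: π = [0.1250, 0.1462, 0.1589, 0.2351, 0.1700, 0.1647], E[r] = 1.7956, γ^t·E[r] = 0.735488, running G = 5.844363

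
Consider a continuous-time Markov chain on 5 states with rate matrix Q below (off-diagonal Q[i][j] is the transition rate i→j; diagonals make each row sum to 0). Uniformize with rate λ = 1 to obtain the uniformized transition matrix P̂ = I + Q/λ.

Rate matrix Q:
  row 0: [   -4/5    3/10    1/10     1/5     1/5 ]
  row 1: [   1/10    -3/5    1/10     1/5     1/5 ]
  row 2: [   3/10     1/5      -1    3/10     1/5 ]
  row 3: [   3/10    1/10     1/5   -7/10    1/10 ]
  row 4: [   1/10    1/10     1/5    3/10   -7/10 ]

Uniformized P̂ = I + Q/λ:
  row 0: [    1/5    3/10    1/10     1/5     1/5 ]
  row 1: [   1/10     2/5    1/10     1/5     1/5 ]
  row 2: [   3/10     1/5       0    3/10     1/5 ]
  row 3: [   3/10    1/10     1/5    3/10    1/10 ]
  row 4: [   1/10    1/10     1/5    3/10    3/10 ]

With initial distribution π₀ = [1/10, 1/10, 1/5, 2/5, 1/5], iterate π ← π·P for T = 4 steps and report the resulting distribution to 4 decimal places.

t=0: π = [0.1000, 0.1000, 0.2000, 0.4000, 0.2000]
t=1: π = [0.2300, 0.1700, 0.1400, 0.2800, 0.1800]
t=2: π = [0.2070, 0.2110, 0.1320, 0.2600, 0.1900]
t=3: π = [0.1991, 0.2179, 0.1318, 0.2582, 0.1930]
t=4: π = [0.1979, 0.2184, 0.1319, 0.2583, 0.1935]

π = [0.1979, 0.2184, 0.1319, 0.2583, 0.1935]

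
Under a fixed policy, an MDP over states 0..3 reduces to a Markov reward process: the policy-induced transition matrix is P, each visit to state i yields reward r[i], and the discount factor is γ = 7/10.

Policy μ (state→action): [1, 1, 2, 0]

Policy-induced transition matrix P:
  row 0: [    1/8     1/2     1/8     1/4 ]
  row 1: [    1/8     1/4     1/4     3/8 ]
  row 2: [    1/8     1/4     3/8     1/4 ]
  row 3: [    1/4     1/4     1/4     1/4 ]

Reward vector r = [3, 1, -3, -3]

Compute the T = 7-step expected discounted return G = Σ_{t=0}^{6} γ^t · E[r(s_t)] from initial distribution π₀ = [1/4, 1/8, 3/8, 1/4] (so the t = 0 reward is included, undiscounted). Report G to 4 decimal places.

G = -2.7670

t=0: π = [0.2500, 0.1250, 0.3750, 0.2500], E[r] = -1.0000, γ^t·E[r] = -1.000000, running G = -1.000000
t=1: π = [0.1563, 0.3125, 0.2656, 0.2656], E[r] = -0.8125, γ^t·E[r] = -0.568750, running G = -1.568750
t=2: π = [0.1582, 0.2891, 0.2637, 0.2891], E[r] = -0.8945, γ^t·E[r] = -0.438320, running G = -2.007070
t=3: π = [0.1611, 0.2896, 0.2632, 0.2861], E[r] = -0.8750, γ^t·E[r] = -0.300125, running G = -2.307195
t=4: π = [0.1608, 0.2903, 0.2628, 0.2862], E[r] = -0.8743, γ^t·E[r] = -0.209912, running G = -2.517107
t=5: π = [0.1608, 0.2902, 0.2627, 0.2863], E[r] = -0.8746, γ^t·E[r] = -0.146992, running G = -2.664099
t=6: π = [0.1608, 0.2902, 0.2627, 0.2863], E[r] = -0.8745, γ^t·E[r] = -0.102885, running G = -2.766984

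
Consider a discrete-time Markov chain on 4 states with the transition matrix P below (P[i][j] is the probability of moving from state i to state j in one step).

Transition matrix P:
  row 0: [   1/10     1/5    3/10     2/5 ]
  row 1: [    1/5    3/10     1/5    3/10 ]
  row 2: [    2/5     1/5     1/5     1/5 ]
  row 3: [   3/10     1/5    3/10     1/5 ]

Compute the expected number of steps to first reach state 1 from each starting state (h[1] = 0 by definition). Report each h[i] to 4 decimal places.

h = [5.0000, 0.0000, 5.0000, 5.0000]

First-step conditioning: h[1] = 0; for i ≠ 1, h[i] = 1 + Σ_k P[i][k]·h[k].
  h[0] = 1 + 1/10·h[0] + 3/10·h[2] + 2/5·h[3]
  h[2] = 1 + 2/5·h[0] + 1/5·h[2] + 1/5·h[3]
  h[3] = 1 + 3/10·h[0] + 3/10·h[2] + 1/5·h[3]
Solving the 3×3 linear system over states ≠ 1 gives exactly h = [5, 0, 5, 5] (h[1] = 0 is the target).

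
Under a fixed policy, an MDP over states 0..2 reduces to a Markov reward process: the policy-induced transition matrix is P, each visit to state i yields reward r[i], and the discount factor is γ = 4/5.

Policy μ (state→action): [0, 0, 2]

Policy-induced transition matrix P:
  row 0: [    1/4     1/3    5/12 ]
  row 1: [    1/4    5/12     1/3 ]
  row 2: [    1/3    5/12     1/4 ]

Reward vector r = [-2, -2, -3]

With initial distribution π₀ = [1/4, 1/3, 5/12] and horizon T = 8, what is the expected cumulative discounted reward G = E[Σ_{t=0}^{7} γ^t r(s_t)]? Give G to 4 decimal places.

t=0: π = [0.2500, 0.3333, 0.4167], E[r] = -2.4167, γ^t·E[r] = -2.416667, running G = -2.416667
t=1: π = [0.2847, 0.3958, 0.3194], E[r] = -2.3194, γ^t·E[r] = -1.855556, running G = -4.272222
t=2: π = [0.2766, 0.3929, 0.3304], E[r] = -2.3304, γ^t·E[r] = -1.491481, running G = -5.763704
t=3: π = [0.2775, 0.3936, 0.3288], E[r] = -2.3288, γ^t·E[r] = -1.192370, running G = -6.956074
t=4: π = [0.2774, 0.3935, 0.3291], E[r] = -2.3291, γ^t·E[r] = -0.953982, running G = -7.910056
t=5: π = [0.2774, 0.3935, 0.3290], E[r] = -2.3290, γ^t·E[r] = -0.763176, running G = -8.673232
t=6: π = [0.2774, 0.3935, 0.3290], E[r] = -2.3290, γ^t·E[r] = -0.610542, running G = -9.283774
t=7: π = [0.2774, 0.3935, 0.3290], E[r] = -2.3290, γ^t·E[r] = -0.488433, running G = -9.772208

G = -9.7722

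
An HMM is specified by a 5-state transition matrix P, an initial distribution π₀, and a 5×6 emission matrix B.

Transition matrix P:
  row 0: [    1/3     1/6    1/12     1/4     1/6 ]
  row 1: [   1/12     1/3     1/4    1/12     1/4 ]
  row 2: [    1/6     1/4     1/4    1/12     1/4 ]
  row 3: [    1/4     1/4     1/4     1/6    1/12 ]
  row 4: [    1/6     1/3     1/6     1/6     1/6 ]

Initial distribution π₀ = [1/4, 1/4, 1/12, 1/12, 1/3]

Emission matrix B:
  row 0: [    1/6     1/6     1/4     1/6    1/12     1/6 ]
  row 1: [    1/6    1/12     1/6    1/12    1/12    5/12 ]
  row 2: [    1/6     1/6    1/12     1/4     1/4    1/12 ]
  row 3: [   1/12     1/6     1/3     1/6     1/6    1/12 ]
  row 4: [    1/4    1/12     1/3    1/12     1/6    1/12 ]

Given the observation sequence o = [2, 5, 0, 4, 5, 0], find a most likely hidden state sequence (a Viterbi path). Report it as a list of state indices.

t=0: δ = [6.250e-02, 4.167e-02, 6.944e-03, 2.778e-02, 1.111e-01]  (obs o_0=2)
t=1: δ = [3.472e-03, 1.543e-02, 1.543e-03, 1.543e-03, 1.543e-03]  ψ = [0, 4, 4, 4, 4]  (obs o_1=5)
t=2: δ = [2.143e-04, 8.573e-04, 6.430e-04, 1.072e-04, 9.645e-04]  ψ = [1, 1, 1, 1, 1]  (obs o_2=0)
t=3: δ = [1.340e-05, 2.679e-05, 5.358e-05, 2.679e-05, 3.572e-05]  ψ = [4, 4, 1, 4, 1]  (obs o_3=4)
t=4: δ = [1.488e-06, 5.582e-06, 1.116e-06, 4.961e-07, 1.116e-06]  ψ = [2, 2, 2, 4, 2]  (obs o_4=5)
t=5: δ = [8.269e-08, 3.101e-07, 2.326e-07, 3.876e-08, 3.489e-07]  ψ = [0, 1, 1, 1, 1]  (obs o_5=0)
backtrack: best end state = 4; path = [4, 1, 1, 2, 1, 4]

path = [4, 1, 1, 2, 1, 4]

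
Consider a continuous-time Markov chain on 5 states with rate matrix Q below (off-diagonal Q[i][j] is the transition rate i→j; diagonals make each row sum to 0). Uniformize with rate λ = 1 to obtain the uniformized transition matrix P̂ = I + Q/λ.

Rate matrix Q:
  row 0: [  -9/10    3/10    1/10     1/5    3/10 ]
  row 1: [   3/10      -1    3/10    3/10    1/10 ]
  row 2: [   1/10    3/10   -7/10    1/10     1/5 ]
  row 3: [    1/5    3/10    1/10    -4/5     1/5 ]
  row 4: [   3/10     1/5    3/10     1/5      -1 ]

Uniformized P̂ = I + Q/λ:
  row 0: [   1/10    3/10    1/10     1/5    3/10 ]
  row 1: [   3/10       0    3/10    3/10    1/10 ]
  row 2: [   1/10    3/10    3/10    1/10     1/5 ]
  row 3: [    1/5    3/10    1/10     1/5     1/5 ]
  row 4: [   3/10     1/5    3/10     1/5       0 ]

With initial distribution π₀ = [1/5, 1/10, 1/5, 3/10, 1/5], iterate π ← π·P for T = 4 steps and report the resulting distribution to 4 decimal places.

t=0: π = [0.2000, 0.1000, 0.2000, 0.3000, 0.2000]
t=1: π = [0.1900, 0.2500, 0.2000, 0.1900, 0.1700]
t=2: π = [0.2030, 0.2080, 0.2240, 0.2050, 0.1600]
t=3: π = [0.1941, 0.2216, 0.2184, 0.1984, 0.1675]
t=4: π = [0.1977, 0.2168, 0.2215, 0.2003, 0.1638]

π = [0.1977, 0.2168, 0.2215, 0.2003, 0.1638]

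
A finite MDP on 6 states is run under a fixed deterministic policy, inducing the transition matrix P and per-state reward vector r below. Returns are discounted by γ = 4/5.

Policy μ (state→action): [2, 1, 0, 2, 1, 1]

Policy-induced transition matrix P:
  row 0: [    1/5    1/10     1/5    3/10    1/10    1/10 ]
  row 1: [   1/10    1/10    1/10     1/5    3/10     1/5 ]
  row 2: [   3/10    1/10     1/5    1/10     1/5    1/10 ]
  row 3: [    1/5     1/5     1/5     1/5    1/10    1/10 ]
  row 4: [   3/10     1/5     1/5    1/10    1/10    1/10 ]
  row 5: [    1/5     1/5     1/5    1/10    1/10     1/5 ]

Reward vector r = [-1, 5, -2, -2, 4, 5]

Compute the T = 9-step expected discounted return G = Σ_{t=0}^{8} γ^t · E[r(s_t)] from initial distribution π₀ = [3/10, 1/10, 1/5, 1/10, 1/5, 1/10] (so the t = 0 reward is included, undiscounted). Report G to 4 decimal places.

G = 4.1532

t=0: π = [0.3000, 0.1000, 0.2000, 0.1000, 0.2000, 0.1000], E[r] = 0.9000, γ^t·E[r] = 0.900000, running G = 0.900000
t=1: π = [0.2300, 0.1400, 0.1900, 0.1800, 0.1400, 0.1200], E[r] = 0.8900, γ^t·E[r] = 0.712000, running G = 1.612000
t=2: π = [0.2190, 0.1440, 0.1860, 0.1780, 0.1470, 0.1260], E[r] = 0.9910, γ^t·E[r] = 0.634240, running G = 2.246240
t=3: π = [0.2189, 0.1451, 0.1856, 0.1760, 0.1474, 0.1270], E[r] = 1.0080, γ^t·E[r] = 0.516096, running G = 2.762336
t=4: π = [0.2188, 0.1450, 0.1855, 0.1759, 0.1476, 0.1272], E[r] = 1.0100, γ^t·E[r] = 0.413704, running G = 3.176040
t=5: π = [0.2188, 0.1451, 0.1855, 0.1759, 0.1476, 0.1272], E[r] = 1.0102, γ^t·E[r] = 0.331021, running G = 3.507061
t=6: π = [0.2188, 0.1451, 0.1855, 0.1759, 0.1476, 0.1272], E[r] = 1.0102, γ^t·E[r] = 0.264825, running G = 3.771886
t=7: π = [0.2188, 0.1451, 0.1855, 0.1759, 0.1476, 0.1272], E[r] = 1.0102, γ^t·E[r] = 0.211860, running G = 3.983746
t=8: π = [0.2188, 0.1451, 0.1855, 0.1759, 0.1476, 0.1272], E[r] = 1.0102, γ^t·E[r] = 0.169488, running G = 4.153234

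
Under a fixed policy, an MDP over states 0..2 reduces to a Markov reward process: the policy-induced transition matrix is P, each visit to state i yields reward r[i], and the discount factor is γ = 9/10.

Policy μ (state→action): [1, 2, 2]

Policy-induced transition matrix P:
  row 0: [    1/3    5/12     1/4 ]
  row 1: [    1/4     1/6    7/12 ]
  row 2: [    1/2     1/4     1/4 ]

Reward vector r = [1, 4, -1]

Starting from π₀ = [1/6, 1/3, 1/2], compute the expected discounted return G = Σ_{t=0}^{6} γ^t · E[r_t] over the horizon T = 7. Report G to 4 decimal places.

G = 5.8399

t=0: π = [0.1667, 0.3333, 0.5000], E[r] = 1.0000, γ^t·E[r] = 1.000000, running G = 1.000000
t=1: π = [0.3889, 0.2500, 0.3611], E[r] = 1.0278, γ^t·E[r] = 0.925000, running G = 1.925000
t=2: π = [0.3727, 0.2940, 0.3333], E[r] = 1.2153, γ^t·E[r] = 0.984375, running G = 2.909375
t=3: π = [0.3644, 0.2876, 0.3480], E[r] = 1.1669, γ^t·E[r] = 0.850641, running G = 3.760016
t=4: π = [0.3674, 0.2868, 0.3459], E[r] = 1.1685, γ^t·E[r] = 0.766684, running G = 4.526700
t=5: π = [0.3671, 0.2873, 0.3456], E[r] = 1.1708, γ^t·E[r] = 0.691355, running G = 5.218054
t=6: π = [0.3670, 0.2872, 0.3458], E[r] = 1.1702, γ^t·E[r] = 0.621868, running G = 5.839923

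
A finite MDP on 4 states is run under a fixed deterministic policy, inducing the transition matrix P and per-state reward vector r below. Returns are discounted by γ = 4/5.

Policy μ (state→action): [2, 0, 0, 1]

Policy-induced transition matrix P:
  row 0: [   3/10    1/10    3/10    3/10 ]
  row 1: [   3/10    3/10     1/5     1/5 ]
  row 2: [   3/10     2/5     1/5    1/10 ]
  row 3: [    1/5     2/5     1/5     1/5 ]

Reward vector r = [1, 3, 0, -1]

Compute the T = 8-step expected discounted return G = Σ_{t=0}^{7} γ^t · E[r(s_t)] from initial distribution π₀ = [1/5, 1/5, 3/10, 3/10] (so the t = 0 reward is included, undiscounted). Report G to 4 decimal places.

t=0: π = [0.2000, 0.2000, 0.3000, 0.3000], E[r] = 0.5000, γ^t·E[r] = 0.500000, running G = 0.500000
t=1: π = [0.2700, 0.3200, 0.2200, 0.1900], E[r] = 1.0400, γ^t·E[r] = 0.832000, running G = 1.332000
t=2: π = [0.2810, 0.2870, 0.2270, 0.2050], E[r] = 0.9370, γ^t·E[r] = 0.599680, running G = 1.931680
t=3: π = [0.2795, 0.2870, 0.2281, 0.2054], E[r] = 0.9351, γ^t·E[r] = 0.478771, running G = 2.410451
t=4: π = [0.2795, 0.2875, 0.2280, 0.2051], E[r] = 0.9367, γ^t·E[r] = 0.383660, running G = 2.794111
t=5: π = [0.2795, 0.2874, 0.2279, 0.2052], E[r] = 0.9366, γ^t·E[r] = 0.306901, running G = 3.101012
t=6: π = [0.2795, 0.2874, 0.2279, 0.2052], E[r] = 0.9366, γ^t·E[r] = 0.245516, running G = 3.346528
t=7: π = [0.2795, 0.2874, 0.2279, 0.2052], E[r] = 0.9366, γ^t·E[r] = 0.196413, running G = 3.542941

G = 3.5429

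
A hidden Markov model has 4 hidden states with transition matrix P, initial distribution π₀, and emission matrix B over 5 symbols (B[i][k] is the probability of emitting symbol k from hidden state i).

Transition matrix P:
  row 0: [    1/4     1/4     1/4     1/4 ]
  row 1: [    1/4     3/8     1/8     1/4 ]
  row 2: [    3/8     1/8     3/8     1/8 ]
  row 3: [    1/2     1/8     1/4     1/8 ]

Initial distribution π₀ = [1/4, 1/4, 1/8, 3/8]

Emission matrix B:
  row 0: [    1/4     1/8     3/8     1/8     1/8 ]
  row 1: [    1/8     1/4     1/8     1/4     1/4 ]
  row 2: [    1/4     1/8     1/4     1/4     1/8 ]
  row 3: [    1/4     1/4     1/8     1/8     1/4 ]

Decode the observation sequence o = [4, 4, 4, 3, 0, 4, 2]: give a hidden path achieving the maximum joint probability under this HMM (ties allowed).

path = [1, 1, 1, 1, 0, 3, 0]

t=0: δ = [3.125e-02, 6.250e-02, 1.562e-02, 9.375e-02]  (obs o_0=4)
t=1: δ = [5.859e-03, 5.859e-03, 2.930e-03, 3.906e-03]  ψ = [3, 1, 3, 1]  (obs o_1=4)
t=2: δ = [2.441e-04, 5.493e-04, 1.831e-04, 3.662e-04]  ψ = [3, 1, 0, 0]  (obs o_2=4)
t=3: δ = [2.289e-05, 5.150e-05, 2.289e-05, 1.717e-05]  ψ = [3, 1, 3, 1]  (obs o_3=3)
t=4: δ = [3.219e-06, 2.414e-06, 2.146e-06, 3.219e-06]  ψ = [1, 1, 2, 1]  (obs o_4=0)
t=5: δ = [2.012e-07, 2.263e-07, 1.006e-07, 2.012e-07]  ψ = [3, 1, 0, 0]  (obs o_5=4)
t=6: δ = [3.772e-08, 1.061e-08, 1.257e-08, 7.072e-09]  ψ = [3, 1, 0, 1]  (obs o_6=2)
backtrack: best end state = 0; path = [1, 1, 1, 1, 0, 3, 0]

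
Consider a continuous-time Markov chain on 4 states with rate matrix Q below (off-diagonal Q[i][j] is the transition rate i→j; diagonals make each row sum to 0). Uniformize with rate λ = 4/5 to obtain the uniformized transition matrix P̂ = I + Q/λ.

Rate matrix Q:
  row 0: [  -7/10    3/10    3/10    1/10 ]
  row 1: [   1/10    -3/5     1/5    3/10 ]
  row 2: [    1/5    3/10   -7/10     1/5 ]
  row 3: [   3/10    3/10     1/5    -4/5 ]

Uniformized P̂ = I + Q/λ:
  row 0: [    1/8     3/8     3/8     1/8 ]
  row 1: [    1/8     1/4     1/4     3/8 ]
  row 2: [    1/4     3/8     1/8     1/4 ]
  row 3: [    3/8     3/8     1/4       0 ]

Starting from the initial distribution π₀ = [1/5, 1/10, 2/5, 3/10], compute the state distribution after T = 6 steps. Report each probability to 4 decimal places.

π = [0.2088, 0.3333, 0.2455, 0.2124]

t=0: π = [0.2000, 0.1000, 0.4000, 0.3000]
t=1: π = [0.2500, 0.3625, 0.2250, 0.1625]
t=2: π = [0.1938, 0.3297, 0.2531, 0.2234]
t=3: π = [0.2125, 0.3338, 0.2426, 0.2111]
t=4: π = [0.2081, 0.3333, 0.2462, 0.2124]
t=5: π = [0.2089, 0.3333, 0.2452, 0.2126]
t=6: π = [0.2088, 0.3333, 0.2455, 0.2124]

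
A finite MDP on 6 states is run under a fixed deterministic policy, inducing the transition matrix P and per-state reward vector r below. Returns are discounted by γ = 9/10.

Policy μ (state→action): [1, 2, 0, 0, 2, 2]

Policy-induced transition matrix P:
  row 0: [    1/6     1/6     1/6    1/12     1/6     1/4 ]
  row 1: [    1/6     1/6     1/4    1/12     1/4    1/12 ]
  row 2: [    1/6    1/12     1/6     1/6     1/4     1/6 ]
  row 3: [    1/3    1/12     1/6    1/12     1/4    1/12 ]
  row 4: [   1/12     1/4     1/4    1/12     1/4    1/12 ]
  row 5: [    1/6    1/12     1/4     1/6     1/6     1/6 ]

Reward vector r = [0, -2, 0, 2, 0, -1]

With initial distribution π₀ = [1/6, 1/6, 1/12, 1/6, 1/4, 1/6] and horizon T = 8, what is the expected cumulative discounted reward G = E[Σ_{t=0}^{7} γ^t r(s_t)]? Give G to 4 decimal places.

G = -1.1684

t=0: π = [0.1667, 0.1667, 0.0833, 0.1667, 0.2500, 0.1667], E[r] = -0.1667, γ^t·E[r] = -0.166667, running G = -0.166667
t=1: π = [0.1736, 0.1528, 0.2153, 0.1042, 0.2222, 0.1319], E[r] = -0.2292, γ^t·E[r] = -0.206250, running G = -0.372917
t=2: π = [0.1655, 0.1476, 0.2089, 0.1123, 0.2245, 0.1412], E[r] = -0.2118, γ^t·E[r] = -0.171563, running G = -0.544479
t=3: π = [0.1667, 0.1468, 0.2094, 0.1125, 0.2244, 0.1401], E[r] = -0.2088, γ^t·E[r] = -0.152191, running G = -0.696671
t=4: π = [0.1667, 0.1469, 0.2093, 0.1125, 0.2244, 0.1402], E[r] = -0.2090, γ^t·E[r] = -0.137157, running G = -0.833827
t=5: π = [0.1667, 0.1469, 0.2093, 0.1125, 0.2244, 0.1402], E[r] = -0.2091, γ^t·E[r] = -0.123453, running G = -0.957280
t=6: π = [0.1667, 0.1469, 0.2093, 0.1125, 0.2244, 0.1402], E[r] = -0.2091, γ^t·E[r] = -0.111103, running G = -1.068383
t=7: π = [0.1667, 0.1469, 0.2093, 0.1125, 0.2244, 0.1402], E[r] = -0.2091, γ^t·E[r] = -0.099992, running G = -1.168375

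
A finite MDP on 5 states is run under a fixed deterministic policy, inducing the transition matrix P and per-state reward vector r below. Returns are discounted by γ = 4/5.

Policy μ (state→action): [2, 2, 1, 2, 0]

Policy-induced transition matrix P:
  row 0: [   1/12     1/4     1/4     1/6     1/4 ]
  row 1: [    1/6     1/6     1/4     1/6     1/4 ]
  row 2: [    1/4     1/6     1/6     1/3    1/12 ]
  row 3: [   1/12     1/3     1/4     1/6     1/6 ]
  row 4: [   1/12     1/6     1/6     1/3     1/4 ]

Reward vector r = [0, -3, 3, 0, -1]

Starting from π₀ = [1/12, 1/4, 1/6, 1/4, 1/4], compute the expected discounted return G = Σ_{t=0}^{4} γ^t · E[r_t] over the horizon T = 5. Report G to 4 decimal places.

G = -0.9723

t=0: π = [0.0833, 0.2500, 0.1667, 0.2500, 0.2500], E[r] = -0.5000, γ^t·E[r] = -0.500000, running G = -0.500000
t=1: π = [0.1319, 0.2153, 0.2153, 0.2361, 0.2014], E[r] = -0.2014, γ^t·E[r] = -0.161111, running G = -0.661111
t=2: π = [0.1372, 0.2170, 0.2153, 0.2361, 0.1944], E[r] = -0.1997, γ^t·E[r] = -0.127778, running G = -0.788889
t=3: π = [0.1373, 0.2174, 0.2159, 0.2350, 0.1944], E[r] = -0.1992, γ^t·E[r] = -0.102000, running G = -0.890889
t=4: π = [0.1374, 0.2173, 0.2158, 0.2351, 0.1944], E[r] = -0.1988, γ^t·E[r] = -0.081437, running G = -0.972326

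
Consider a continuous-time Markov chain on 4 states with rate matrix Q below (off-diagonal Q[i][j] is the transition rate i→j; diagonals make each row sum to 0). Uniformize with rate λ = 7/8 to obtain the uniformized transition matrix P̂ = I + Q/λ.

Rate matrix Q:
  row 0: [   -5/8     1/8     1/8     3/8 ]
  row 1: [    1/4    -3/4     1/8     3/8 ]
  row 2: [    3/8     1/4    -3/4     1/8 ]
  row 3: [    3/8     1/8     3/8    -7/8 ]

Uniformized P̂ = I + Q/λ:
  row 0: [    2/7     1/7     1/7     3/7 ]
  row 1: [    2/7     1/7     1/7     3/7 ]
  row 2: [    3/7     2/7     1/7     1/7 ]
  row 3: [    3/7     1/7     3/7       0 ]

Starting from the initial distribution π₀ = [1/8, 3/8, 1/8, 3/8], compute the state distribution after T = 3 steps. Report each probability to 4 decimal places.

π = [0.3524, 0.1727, 0.2165, 0.2584]

t=0: π = [0.1250, 0.3750, 0.1250, 0.3750]
t=1: π = [0.3571, 0.1607, 0.2500, 0.2321]
t=2: π = [0.3546, 0.1786, 0.2092, 0.2577]
t=3: π = [0.3524, 0.1727, 0.2165, 0.2584]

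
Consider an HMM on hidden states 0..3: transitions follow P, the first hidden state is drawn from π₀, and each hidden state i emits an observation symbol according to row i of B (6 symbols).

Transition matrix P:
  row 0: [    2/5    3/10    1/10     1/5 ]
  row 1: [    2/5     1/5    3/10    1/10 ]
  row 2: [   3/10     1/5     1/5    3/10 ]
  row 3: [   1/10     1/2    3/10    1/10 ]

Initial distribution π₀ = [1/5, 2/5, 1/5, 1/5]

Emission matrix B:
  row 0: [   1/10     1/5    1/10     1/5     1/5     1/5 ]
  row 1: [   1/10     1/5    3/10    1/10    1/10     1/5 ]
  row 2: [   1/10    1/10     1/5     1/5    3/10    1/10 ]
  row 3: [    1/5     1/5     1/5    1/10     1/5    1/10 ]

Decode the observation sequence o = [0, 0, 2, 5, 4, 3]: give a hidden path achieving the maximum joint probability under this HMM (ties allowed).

t=0: δ = [2.000e-02, 4.000e-02, 2.000e-02, 4.000e-02]  (obs o_0=0)
t=1: δ = [1.600e-03, 2.000e-03, 1.200e-03, 1.200e-03]  ψ = [1, 3, 1, 2]  (obs o_1=0)
t=2: δ = [8.000e-05, 1.800e-04, 1.200e-04, 7.200e-05]  ψ = [1, 3, 1, 2]  (obs o_2=2)
t=3: δ = [1.440e-05, 7.200e-06, 5.400e-06, 3.600e-06]  ψ = [1, 1, 1, 2]  (obs o_3=5)
t=4: δ = [1.152e-06, 4.320e-07, 6.480e-07, 5.760e-07]  ψ = [0, 0, 1, 0]  (obs o_4=4)
t=5: δ = [9.216e-08, 3.456e-08, 3.456e-08, 2.304e-08]  ψ = [0, 0, 3, 0]  (obs o_5=3)
backtrack: best end state = 0; path = [2, 3, 1, 0, 0, 0]

path = [2, 3, 1, 0, 0, 0]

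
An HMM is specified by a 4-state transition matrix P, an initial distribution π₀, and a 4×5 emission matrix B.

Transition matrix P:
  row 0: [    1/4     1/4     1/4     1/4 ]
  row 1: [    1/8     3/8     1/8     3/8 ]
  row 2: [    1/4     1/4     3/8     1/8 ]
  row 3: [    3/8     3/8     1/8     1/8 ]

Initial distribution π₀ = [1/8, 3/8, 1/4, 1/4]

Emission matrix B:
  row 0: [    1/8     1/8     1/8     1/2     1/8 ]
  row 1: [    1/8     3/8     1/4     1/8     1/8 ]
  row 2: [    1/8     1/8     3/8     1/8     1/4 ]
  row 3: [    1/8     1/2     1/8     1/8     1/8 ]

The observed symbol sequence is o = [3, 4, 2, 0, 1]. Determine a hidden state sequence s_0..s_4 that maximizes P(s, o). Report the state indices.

path = [0, 2, 2, 1, 3]

t=0: δ = [6.250e-02, 4.688e-02, 3.125e-02, 3.125e-02]  (obs o_0=3)
t=1: δ = [1.953e-03, 2.197e-03, 3.906e-03, 2.197e-03]  ψ = [0, 1, 0, 1]  (obs o_1=4)
t=2: δ = [1.221e-04, 2.441e-04, 5.493e-04, 1.030e-04]  ψ = [2, 2, 2, 1]  (obs o_2=2)
t=3: δ = [1.717e-05, 1.717e-05, 2.575e-05, 1.144e-05]  ψ = [2, 2, 2, 1]  (obs o_3=0)
t=4: δ = [8.047e-07, 2.414e-06, 1.207e-06, 3.219e-06]  ψ = [2, 1, 2, 1]  (obs o_4=1)
backtrack: best end state = 3; path = [0, 2, 2, 1, 3]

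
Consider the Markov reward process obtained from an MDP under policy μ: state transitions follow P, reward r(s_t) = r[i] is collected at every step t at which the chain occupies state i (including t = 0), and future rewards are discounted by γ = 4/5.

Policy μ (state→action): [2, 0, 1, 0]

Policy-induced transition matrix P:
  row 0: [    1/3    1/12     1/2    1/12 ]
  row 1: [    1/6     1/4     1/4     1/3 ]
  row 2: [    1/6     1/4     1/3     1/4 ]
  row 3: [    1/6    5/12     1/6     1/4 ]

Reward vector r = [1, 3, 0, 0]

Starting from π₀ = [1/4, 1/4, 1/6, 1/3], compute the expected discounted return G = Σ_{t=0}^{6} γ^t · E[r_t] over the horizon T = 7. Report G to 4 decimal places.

t=0: π = [0.2500, 0.2500, 0.1667, 0.3333], E[r] = 1.0000, γ^t·E[r] = 1.000000, running G = 1.000000
t=1: π = [0.2083, 0.2639, 0.2986, 0.2292], E[r] = 1.0000, γ^t·E[r] = 0.800000, running G = 1.800000
t=2: π = [0.2014, 0.2535, 0.3079, 0.2373], E[r] = 0.9618, γ^t·E[r] = 0.615556, running G = 2.415556
t=3: π = [0.2002, 0.2560, 0.3062, 0.2376], E[r] = 0.9682, γ^t·E[r] = 0.495704, running G = 2.911259
t=4: π = [0.2000, 0.2562, 0.3058, 0.2380], E[r] = 0.9687, γ^t·E[r] = 0.396780, running G = 3.308040
t=5: π = [0.2000, 0.2563, 0.3057, 0.2380], E[r] = 0.9690, γ^t·E[r] = 0.317511, running G = 3.625551
t=6: π = [0.2000, 0.2563, 0.3056, 0.2380], E[r] = 0.9690, γ^t·E[r] = 0.254019, running G = 3.879569

G = 3.8796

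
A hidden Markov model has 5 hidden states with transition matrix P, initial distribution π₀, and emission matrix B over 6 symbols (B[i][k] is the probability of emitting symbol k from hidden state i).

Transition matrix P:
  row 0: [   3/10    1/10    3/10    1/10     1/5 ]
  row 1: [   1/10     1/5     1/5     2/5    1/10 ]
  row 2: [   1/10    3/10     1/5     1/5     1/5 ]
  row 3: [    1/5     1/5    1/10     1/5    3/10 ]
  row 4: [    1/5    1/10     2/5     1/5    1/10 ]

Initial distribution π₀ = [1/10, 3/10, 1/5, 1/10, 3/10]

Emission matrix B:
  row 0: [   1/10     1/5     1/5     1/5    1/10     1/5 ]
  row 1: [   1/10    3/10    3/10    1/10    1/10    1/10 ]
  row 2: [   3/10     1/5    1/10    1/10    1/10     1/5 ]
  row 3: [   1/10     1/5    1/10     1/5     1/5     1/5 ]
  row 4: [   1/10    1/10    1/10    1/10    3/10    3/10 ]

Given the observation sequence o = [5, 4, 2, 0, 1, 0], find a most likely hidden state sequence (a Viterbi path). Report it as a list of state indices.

t=0: δ = [2.000e-02, 3.000e-02, 4.000e-02, 2.000e-02, 9.000e-02]  (obs o_0=5)
t=1: δ = [1.800e-03, 1.200e-03, 3.600e-03, 3.600e-03, 2.700e-03]  ψ = [4, 2, 4, 4, 4]  (obs o_1=4)
t=2: δ = [1.440e-04, 3.240e-04, 1.080e-04, 7.200e-05, 1.080e-04]  ψ = [3, 2, 4, 2, 3]  (obs o_2=2)
t=3: δ = [4.320e-06, 6.480e-06, 1.944e-05, 1.296e-05, 3.240e-06]  ψ = [0, 1, 1, 1, 1]  (obs o_3=0)
t=4: δ = [5.184e-07, 1.750e-06, 7.776e-07, 7.776e-07, 3.888e-07]  ψ = [3, 2, 2, 2, 2]  (obs o_4=1)
t=5: δ = [1.750e-08, 3.499e-08, 1.050e-07, 6.998e-08, 2.333e-08]  ψ = [1, 1, 1, 1, 3]  (obs o_5=0)
backtrack: best end state = 2; path = [4, 2, 1, 2, 1, 2]

path = [4, 2, 1, 2, 1, 2]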